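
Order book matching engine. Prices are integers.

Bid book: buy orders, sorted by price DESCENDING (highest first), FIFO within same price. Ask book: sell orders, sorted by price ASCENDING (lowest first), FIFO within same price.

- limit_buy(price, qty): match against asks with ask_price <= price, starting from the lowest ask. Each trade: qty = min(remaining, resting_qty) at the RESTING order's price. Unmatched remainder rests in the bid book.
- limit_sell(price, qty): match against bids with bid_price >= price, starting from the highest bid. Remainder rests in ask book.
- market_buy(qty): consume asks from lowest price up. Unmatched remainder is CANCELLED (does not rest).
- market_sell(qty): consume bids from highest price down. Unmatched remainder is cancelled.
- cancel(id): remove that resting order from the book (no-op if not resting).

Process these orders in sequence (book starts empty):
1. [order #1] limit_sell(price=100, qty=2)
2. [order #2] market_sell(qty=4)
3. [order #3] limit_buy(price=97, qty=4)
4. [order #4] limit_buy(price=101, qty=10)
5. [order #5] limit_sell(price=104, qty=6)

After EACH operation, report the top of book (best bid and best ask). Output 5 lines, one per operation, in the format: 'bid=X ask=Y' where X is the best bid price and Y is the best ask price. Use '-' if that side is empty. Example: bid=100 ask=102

After op 1 [order #1] limit_sell(price=100, qty=2): fills=none; bids=[-] asks=[#1:2@100]
After op 2 [order #2] market_sell(qty=4): fills=none; bids=[-] asks=[#1:2@100]
After op 3 [order #3] limit_buy(price=97, qty=4): fills=none; bids=[#3:4@97] asks=[#1:2@100]
After op 4 [order #4] limit_buy(price=101, qty=10): fills=#4x#1:2@100; bids=[#4:8@101 #3:4@97] asks=[-]
After op 5 [order #5] limit_sell(price=104, qty=6): fills=none; bids=[#4:8@101 #3:4@97] asks=[#5:6@104]

Answer: bid=- ask=100
bid=- ask=100
bid=97 ask=100
bid=101 ask=-
bid=101 ask=104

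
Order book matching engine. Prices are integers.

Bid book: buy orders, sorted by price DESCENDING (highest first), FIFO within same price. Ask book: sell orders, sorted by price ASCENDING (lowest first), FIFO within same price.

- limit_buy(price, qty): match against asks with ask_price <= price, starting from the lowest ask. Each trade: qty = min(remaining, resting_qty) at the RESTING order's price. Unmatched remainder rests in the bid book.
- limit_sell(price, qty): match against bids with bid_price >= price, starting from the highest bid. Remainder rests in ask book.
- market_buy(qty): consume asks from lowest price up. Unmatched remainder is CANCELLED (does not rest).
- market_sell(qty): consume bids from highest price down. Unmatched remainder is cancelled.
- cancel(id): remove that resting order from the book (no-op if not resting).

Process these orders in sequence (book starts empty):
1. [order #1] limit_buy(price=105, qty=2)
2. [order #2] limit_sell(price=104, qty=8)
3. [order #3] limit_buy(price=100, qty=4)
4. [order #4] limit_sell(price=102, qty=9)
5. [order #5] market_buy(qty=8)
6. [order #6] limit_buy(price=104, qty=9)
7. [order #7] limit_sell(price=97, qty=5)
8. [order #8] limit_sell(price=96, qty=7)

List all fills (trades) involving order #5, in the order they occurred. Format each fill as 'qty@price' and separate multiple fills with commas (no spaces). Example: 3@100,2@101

Answer: 8@102

Derivation:
After op 1 [order #1] limit_buy(price=105, qty=2): fills=none; bids=[#1:2@105] asks=[-]
After op 2 [order #2] limit_sell(price=104, qty=8): fills=#1x#2:2@105; bids=[-] asks=[#2:6@104]
After op 3 [order #3] limit_buy(price=100, qty=4): fills=none; bids=[#3:4@100] asks=[#2:6@104]
After op 4 [order #4] limit_sell(price=102, qty=9): fills=none; bids=[#3:4@100] asks=[#4:9@102 #2:6@104]
After op 5 [order #5] market_buy(qty=8): fills=#5x#4:8@102; bids=[#3:4@100] asks=[#4:1@102 #2:6@104]
After op 6 [order #6] limit_buy(price=104, qty=9): fills=#6x#4:1@102 #6x#2:6@104; bids=[#6:2@104 #3:4@100] asks=[-]
After op 7 [order #7] limit_sell(price=97, qty=5): fills=#6x#7:2@104 #3x#7:3@100; bids=[#3:1@100] asks=[-]
After op 8 [order #8] limit_sell(price=96, qty=7): fills=#3x#8:1@100; bids=[-] asks=[#8:6@96]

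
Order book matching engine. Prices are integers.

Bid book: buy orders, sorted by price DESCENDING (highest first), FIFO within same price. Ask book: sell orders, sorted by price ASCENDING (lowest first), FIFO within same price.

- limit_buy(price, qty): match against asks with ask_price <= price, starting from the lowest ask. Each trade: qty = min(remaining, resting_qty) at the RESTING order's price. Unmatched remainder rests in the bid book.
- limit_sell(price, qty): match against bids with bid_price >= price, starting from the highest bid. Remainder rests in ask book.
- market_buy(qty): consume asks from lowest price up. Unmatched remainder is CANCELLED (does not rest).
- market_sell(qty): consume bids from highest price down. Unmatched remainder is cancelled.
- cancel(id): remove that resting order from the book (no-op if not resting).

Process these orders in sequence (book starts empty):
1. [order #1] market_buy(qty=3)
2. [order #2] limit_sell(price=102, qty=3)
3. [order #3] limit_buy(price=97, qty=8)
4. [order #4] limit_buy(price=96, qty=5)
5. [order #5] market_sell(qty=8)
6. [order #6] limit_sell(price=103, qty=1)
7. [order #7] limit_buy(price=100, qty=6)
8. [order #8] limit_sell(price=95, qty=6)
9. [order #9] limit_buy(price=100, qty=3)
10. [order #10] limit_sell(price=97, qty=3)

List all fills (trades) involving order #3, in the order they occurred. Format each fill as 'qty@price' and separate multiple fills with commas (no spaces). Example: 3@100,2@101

After op 1 [order #1] market_buy(qty=3): fills=none; bids=[-] asks=[-]
After op 2 [order #2] limit_sell(price=102, qty=3): fills=none; bids=[-] asks=[#2:3@102]
After op 3 [order #3] limit_buy(price=97, qty=8): fills=none; bids=[#3:8@97] asks=[#2:3@102]
After op 4 [order #4] limit_buy(price=96, qty=5): fills=none; bids=[#3:8@97 #4:5@96] asks=[#2:3@102]
After op 5 [order #5] market_sell(qty=8): fills=#3x#5:8@97; bids=[#4:5@96] asks=[#2:3@102]
After op 6 [order #6] limit_sell(price=103, qty=1): fills=none; bids=[#4:5@96] asks=[#2:3@102 #6:1@103]
After op 7 [order #7] limit_buy(price=100, qty=6): fills=none; bids=[#7:6@100 #4:5@96] asks=[#2:3@102 #6:1@103]
After op 8 [order #8] limit_sell(price=95, qty=6): fills=#7x#8:6@100; bids=[#4:5@96] asks=[#2:3@102 #6:1@103]
After op 9 [order #9] limit_buy(price=100, qty=3): fills=none; bids=[#9:3@100 #4:5@96] asks=[#2:3@102 #6:1@103]
After op 10 [order #10] limit_sell(price=97, qty=3): fills=#9x#10:3@100; bids=[#4:5@96] asks=[#2:3@102 #6:1@103]

Answer: 8@97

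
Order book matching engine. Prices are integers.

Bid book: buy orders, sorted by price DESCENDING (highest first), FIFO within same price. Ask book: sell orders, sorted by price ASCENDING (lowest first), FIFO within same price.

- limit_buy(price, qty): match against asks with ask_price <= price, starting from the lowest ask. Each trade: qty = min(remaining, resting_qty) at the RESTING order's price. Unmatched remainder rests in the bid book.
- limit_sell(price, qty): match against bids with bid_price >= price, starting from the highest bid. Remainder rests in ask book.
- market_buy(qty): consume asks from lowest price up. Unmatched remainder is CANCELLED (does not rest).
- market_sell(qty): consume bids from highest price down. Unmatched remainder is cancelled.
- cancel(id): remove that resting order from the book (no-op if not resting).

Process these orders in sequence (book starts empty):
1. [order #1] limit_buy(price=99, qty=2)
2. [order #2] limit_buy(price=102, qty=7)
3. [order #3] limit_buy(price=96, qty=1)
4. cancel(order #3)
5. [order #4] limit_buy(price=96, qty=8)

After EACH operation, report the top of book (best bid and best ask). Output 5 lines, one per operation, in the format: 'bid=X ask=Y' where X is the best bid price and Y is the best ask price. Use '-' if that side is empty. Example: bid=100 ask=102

After op 1 [order #1] limit_buy(price=99, qty=2): fills=none; bids=[#1:2@99] asks=[-]
After op 2 [order #2] limit_buy(price=102, qty=7): fills=none; bids=[#2:7@102 #1:2@99] asks=[-]
After op 3 [order #3] limit_buy(price=96, qty=1): fills=none; bids=[#2:7@102 #1:2@99 #3:1@96] asks=[-]
After op 4 cancel(order #3): fills=none; bids=[#2:7@102 #1:2@99] asks=[-]
After op 5 [order #4] limit_buy(price=96, qty=8): fills=none; bids=[#2:7@102 #1:2@99 #4:8@96] asks=[-]

Answer: bid=99 ask=-
bid=102 ask=-
bid=102 ask=-
bid=102 ask=-
bid=102 ask=-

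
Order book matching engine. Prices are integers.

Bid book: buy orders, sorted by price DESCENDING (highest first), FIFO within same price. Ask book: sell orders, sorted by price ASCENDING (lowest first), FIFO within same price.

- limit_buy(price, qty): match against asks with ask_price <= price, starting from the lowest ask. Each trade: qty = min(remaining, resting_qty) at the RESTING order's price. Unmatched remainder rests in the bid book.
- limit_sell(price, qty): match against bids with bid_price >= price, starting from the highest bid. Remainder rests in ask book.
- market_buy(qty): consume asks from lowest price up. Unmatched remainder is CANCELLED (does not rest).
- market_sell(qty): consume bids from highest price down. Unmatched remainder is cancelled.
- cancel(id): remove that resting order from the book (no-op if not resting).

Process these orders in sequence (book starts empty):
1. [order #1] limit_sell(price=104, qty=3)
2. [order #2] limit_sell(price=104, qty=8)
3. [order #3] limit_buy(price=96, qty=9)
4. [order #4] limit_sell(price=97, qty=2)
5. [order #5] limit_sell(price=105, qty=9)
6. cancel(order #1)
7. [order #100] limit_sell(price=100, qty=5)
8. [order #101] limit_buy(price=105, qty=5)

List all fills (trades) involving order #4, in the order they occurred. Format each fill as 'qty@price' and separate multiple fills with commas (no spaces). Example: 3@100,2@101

After op 1 [order #1] limit_sell(price=104, qty=3): fills=none; bids=[-] asks=[#1:3@104]
After op 2 [order #2] limit_sell(price=104, qty=8): fills=none; bids=[-] asks=[#1:3@104 #2:8@104]
After op 3 [order #3] limit_buy(price=96, qty=9): fills=none; bids=[#3:9@96] asks=[#1:3@104 #2:8@104]
After op 4 [order #4] limit_sell(price=97, qty=2): fills=none; bids=[#3:9@96] asks=[#4:2@97 #1:3@104 #2:8@104]
After op 5 [order #5] limit_sell(price=105, qty=9): fills=none; bids=[#3:9@96] asks=[#4:2@97 #1:3@104 #2:8@104 #5:9@105]
After op 6 cancel(order #1): fills=none; bids=[#3:9@96] asks=[#4:2@97 #2:8@104 #5:9@105]
After op 7 [order #100] limit_sell(price=100, qty=5): fills=none; bids=[#3:9@96] asks=[#4:2@97 #100:5@100 #2:8@104 #5:9@105]
After op 8 [order #101] limit_buy(price=105, qty=5): fills=#101x#4:2@97 #101x#100:3@100; bids=[#3:9@96] asks=[#100:2@100 #2:8@104 #5:9@105]

Answer: 2@97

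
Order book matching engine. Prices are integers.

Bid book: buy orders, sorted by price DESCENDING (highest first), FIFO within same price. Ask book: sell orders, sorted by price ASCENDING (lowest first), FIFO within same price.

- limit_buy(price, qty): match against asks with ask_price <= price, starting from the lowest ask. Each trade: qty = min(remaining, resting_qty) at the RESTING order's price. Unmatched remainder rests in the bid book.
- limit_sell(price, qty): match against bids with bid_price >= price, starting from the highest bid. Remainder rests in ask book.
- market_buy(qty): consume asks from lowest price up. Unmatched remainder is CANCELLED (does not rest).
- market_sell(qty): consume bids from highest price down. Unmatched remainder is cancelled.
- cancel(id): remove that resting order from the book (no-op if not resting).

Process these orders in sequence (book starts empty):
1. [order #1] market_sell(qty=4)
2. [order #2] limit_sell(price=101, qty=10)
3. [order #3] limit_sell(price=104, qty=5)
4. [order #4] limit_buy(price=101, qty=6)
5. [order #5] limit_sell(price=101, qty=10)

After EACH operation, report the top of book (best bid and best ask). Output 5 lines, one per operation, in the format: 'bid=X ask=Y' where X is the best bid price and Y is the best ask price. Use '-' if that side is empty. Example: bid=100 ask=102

Answer: bid=- ask=-
bid=- ask=101
bid=- ask=101
bid=- ask=101
bid=- ask=101

Derivation:
After op 1 [order #1] market_sell(qty=4): fills=none; bids=[-] asks=[-]
After op 2 [order #2] limit_sell(price=101, qty=10): fills=none; bids=[-] asks=[#2:10@101]
After op 3 [order #3] limit_sell(price=104, qty=5): fills=none; bids=[-] asks=[#2:10@101 #3:5@104]
After op 4 [order #4] limit_buy(price=101, qty=6): fills=#4x#2:6@101; bids=[-] asks=[#2:4@101 #3:5@104]
After op 5 [order #5] limit_sell(price=101, qty=10): fills=none; bids=[-] asks=[#2:4@101 #5:10@101 #3:5@104]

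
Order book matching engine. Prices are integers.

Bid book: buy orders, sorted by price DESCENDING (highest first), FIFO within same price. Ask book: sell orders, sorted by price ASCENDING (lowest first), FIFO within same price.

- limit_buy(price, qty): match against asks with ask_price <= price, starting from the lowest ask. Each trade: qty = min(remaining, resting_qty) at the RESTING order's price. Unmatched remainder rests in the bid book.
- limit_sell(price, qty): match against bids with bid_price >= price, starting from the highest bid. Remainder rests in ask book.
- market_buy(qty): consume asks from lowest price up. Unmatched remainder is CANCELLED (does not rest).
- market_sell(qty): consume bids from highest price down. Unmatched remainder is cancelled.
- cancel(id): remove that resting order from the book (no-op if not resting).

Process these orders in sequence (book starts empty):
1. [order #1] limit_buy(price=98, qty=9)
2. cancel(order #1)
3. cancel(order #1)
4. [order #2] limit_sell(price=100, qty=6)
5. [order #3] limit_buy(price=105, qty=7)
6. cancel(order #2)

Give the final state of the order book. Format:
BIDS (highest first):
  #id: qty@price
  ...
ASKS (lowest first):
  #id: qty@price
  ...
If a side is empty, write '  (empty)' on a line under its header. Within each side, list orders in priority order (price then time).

Answer: BIDS (highest first):
  #3: 1@105
ASKS (lowest first):
  (empty)

Derivation:
After op 1 [order #1] limit_buy(price=98, qty=9): fills=none; bids=[#1:9@98] asks=[-]
After op 2 cancel(order #1): fills=none; bids=[-] asks=[-]
After op 3 cancel(order #1): fills=none; bids=[-] asks=[-]
After op 4 [order #2] limit_sell(price=100, qty=6): fills=none; bids=[-] asks=[#2:6@100]
After op 5 [order #3] limit_buy(price=105, qty=7): fills=#3x#2:6@100; bids=[#3:1@105] asks=[-]
After op 6 cancel(order #2): fills=none; bids=[#3:1@105] asks=[-]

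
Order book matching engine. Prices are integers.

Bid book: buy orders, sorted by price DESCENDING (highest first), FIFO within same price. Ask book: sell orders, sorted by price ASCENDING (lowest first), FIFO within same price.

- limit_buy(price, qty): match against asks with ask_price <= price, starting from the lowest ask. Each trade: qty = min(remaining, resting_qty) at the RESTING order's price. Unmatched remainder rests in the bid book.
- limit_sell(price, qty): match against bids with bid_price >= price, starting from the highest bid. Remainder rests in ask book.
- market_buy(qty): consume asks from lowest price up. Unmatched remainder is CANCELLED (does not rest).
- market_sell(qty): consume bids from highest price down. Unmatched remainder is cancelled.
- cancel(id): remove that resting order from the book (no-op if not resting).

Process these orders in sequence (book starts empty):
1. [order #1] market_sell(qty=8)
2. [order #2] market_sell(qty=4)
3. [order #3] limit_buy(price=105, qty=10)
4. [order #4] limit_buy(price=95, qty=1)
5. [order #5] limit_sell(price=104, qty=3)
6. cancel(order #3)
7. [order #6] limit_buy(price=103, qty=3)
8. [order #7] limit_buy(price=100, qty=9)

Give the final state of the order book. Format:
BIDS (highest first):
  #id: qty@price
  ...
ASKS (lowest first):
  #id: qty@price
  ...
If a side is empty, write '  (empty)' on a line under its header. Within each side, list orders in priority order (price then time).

After op 1 [order #1] market_sell(qty=8): fills=none; bids=[-] asks=[-]
After op 2 [order #2] market_sell(qty=4): fills=none; bids=[-] asks=[-]
After op 3 [order #3] limit_buy(price=105, qty=10): fills=none; bids=[#3:10@105] asks=[-]
After op 4 [order #4] limit_buy(price=95, qty=1): fills=none; bids=[#3:10@105 #4:1@95] asks=[-]
After op 5 [order #5] limit_sell(price=104, qty=3): fills=#3x#5:3@105; bids=[#3:7@105 #4:1@95] asks=[-]
After op 6 cancel(order #3): fills=none; bids=[#4:1@95] asks=[-]
After op 7 [order #6] limit_buy(price=103, qty=3): fills=none; bids=[#6:3@103 #4:1@95] asks=[-]
After op 8 [order #7] limit_buy(price=100, qty=9): fills=none; bids=[#6:3@103 #7:9@100 #4:1@95] asks=[-]

Answer: BIDS (highest first):
  #6: 3@103
  #7: 9@100
  #4: 1@95
ASKS (lowest first):
  (empty)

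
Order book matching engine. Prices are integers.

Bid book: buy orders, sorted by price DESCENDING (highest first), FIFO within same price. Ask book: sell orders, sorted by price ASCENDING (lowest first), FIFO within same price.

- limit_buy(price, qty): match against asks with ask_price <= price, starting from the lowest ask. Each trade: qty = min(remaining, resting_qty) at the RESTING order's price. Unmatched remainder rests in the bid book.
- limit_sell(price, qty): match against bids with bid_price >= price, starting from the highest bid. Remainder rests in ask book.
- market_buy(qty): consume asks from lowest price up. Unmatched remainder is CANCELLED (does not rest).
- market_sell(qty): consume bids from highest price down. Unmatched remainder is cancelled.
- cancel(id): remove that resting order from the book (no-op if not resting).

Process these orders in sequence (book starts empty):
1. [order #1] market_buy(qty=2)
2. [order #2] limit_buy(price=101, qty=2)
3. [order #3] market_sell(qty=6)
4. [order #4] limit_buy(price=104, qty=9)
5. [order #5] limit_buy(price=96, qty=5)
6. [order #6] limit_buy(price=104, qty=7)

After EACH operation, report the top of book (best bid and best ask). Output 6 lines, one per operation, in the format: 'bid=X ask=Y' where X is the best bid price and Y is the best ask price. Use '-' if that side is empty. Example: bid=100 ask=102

After op 1 [order #1] market_buy(qty=2): fills=none; bids=[-] asks=[-]
After op 2 [order #2] limit_buy(price=101, qty=2): fills=none; bids=[#2:2@101] asks=[-]
After op 3 [order #3] market_sell(qty=6): fills=#2x#3:2@101; bids=[-] asks=[-]
After op 4 [order #4] limit_buy(price=104, qty=9): fills=none; bids=[#4:9@104] asks=[-]
After op 5 [order #5] limit_buy(price=96, qty=5): fills=none; bids=[#4:9@104 #5:5@96] asks=[-]
After op 6 [order #6] limit_buy(price=104, qty=7): fills=none; bids=[#4:9@104 #6:7@104 #5:5@96] asks=[-]

Answer: bid=- ask=-
bid=101 ask=-
bid=- ask=-
bid=104 ask=-
bid=104 ask=-
bid=104 ask=-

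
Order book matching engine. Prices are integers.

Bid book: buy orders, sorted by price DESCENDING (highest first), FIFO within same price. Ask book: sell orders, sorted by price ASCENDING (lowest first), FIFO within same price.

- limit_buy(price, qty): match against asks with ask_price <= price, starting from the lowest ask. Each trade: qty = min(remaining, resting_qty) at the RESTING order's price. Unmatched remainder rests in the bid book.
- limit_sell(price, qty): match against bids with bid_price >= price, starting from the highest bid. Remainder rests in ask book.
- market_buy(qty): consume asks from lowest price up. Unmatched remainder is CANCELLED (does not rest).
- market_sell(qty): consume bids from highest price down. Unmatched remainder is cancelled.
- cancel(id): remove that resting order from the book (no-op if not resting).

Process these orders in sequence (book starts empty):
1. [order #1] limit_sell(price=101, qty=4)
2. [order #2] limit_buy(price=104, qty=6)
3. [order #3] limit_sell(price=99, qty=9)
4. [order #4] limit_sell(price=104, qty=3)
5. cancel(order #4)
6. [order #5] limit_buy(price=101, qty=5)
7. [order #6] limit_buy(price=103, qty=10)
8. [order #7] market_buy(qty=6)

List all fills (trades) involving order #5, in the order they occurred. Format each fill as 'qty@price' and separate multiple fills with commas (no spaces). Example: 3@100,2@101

Answer: 5@99

Derivation:
After op 1 [order #1] limit_sell(price=101, qty=4): fills=none; bids=[-] asks=[#1:4@101]
After op 2 [order #2] limit_buy(price=104, qty=6): fills=#2x#1:4@101; bids=[#2:2@104] asks=[-]
After op 3 [order #3] limit_sell(price=99, qty=9): fills=#2x#3:2@104; bids=[-] asks=[#3:7@99]
After op 4 [order #4] limit_sell(price=104, qty=3): fills=none; bids=[-] asks=[#3:7@99 #4:3@104]
After op 5 cancel(order #4): fills=none; bids=[-] asks=[#3:7@99]
After op 6 [order #5] limit_buy(price=101, qty=5): fills=#5x#3:5@99; bids=[-] asks=[#3:2@99]
After op 7 [order #6] limit_buy(price=103, qty=10): fills=#6x#3:2@99; bids=[#6:8@103] asks=[-]
After op 8 [order #7] market_buy(qty=6): fills=none; bids=[#6:8@103] asks=[-]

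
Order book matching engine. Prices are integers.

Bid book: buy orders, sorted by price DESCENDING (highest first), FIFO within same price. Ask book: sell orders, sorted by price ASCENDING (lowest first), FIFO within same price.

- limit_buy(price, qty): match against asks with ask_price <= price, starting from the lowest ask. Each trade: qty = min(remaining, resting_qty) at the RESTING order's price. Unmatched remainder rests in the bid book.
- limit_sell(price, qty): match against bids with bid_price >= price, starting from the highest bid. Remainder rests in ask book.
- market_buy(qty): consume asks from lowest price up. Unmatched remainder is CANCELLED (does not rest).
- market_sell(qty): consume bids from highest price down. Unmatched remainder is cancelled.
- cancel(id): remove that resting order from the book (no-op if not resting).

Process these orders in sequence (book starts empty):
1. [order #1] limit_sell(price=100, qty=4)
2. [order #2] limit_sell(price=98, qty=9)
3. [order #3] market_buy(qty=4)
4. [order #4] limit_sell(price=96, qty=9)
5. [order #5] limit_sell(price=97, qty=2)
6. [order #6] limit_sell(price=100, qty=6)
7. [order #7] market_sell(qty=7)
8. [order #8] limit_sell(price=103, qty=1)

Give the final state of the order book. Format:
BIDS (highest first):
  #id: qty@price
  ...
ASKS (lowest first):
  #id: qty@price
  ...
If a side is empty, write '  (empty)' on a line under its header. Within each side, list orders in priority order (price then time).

Answer: BIDS (highest first):
  (empty)
ASKS (lowest first):
  #4: 9@96
  #5: 2@97
  #2: 5@98
  #1: 4@100
  #6: 6@100
  #8: 1@103

Derivation:
After op 1 [order #1] limit_sell(price=100, qty=4): fills=none; bids=[-] asks=[#1:4@100]
After op 2 [order #2] limit_sell(price=98, qty=9): fills=none; bids=[-] asks=[#2:9@98 #1:4@100]
After op 3 [order #3] market_buy(qty=4): fills=#3x#2:4@98; bids=[-] asks=[#2:5@98 #1:4@100]
After op 4 [order #4] limit_sell(price=96, qty=9): fills=none; bids=[-] asks=[#4:9@96 #2:5@98 #1:4@100]
After op 5 [order #5] limit_sell(price=97, qty=2): fills=none; bids=[-] asks=[#4:9@96 #5:2@97 #2:5@98 #1:4@100]
After op 6 [order #6] limit_sell(price=100, qty=6): fills=none; bids=[-] asks=[#4:9@96 #5:2@97 #2:5@98 #1:4@100 #6:6@100]
After op 7 [order #7] market_sell(qty=7): fills=none; bids=[-] asks=[#4:9@96 #5:2@97 #2:5@98 #1:4@100 #6:6@100]
After op 8 [order #8] limit_sell(price=103, qty=1): fills=none; bids=[-] asks=[#4:9@96 #5:2@97 #2:5@98 #1:4@100 #6:6@100 #8:1@103]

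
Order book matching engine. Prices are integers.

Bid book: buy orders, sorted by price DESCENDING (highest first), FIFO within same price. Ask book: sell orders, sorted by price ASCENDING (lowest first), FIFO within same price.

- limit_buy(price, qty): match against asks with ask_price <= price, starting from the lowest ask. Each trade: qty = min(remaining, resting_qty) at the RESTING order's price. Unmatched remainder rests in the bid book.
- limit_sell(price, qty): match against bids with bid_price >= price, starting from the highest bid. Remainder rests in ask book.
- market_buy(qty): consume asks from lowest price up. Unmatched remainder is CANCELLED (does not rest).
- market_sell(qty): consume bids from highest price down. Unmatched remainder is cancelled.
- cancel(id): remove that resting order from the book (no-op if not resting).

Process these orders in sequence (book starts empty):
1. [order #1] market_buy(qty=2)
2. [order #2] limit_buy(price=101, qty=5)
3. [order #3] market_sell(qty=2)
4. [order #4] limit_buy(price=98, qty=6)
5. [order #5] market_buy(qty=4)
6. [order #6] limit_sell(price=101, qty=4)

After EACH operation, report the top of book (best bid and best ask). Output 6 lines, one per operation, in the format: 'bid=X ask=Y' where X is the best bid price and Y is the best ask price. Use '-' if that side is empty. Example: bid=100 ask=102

Answer: bid=- ask=-
bid=101 ask=-
bid=101 ask=-
bid=101 ask=-
bid=101 ask=-
bid=98 ask=101

Derivation:
After op 1 [order #1] market_buy(qty=2): fills=none; bids=[-] asks=[-]
After op 2 [order #2] limit_buy(price=101, qty=5): fills=none; bids=[#2:5@101] asks=[-]
After op 3 [order #3] market_sell(qty=2): fills=#2x#3:2@101; bids=[#2:3@101] asks=[-]
After op 4 [order #4] limit_buy(price=98, qty=6): fills=none; bids=[#2:3@101 #4:6@98] asks=[-]
After op 5 [order #5] market_buy(qty=4): fills=none; bids=[#2:3@101 #4:6@98] asks=[-]
After op 6 [order #6] limit_sell(price=101, qty=4): fills=#2x#6:3@101; bids=[#4:6@98] asks=[#6:1@101]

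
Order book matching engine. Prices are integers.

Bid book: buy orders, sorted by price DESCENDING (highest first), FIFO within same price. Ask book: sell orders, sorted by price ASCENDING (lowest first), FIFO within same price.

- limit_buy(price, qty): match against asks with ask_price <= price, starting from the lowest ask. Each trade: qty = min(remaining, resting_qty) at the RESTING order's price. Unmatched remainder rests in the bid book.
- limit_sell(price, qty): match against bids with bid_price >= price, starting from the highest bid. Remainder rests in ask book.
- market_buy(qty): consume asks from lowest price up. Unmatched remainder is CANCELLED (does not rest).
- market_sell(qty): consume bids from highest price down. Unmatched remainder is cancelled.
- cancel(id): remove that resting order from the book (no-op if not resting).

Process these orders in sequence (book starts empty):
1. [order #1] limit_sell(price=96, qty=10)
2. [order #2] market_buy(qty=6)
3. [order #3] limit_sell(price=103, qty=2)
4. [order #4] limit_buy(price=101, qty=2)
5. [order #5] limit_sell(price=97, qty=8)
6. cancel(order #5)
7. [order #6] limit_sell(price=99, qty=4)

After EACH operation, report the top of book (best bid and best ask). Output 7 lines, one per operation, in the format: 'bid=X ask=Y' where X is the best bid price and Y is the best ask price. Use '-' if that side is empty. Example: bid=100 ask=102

After op 1 [order #1] limit_sell(price=96, qty=10): fills=none; bids=[-] asks=[#1:10@96]
After op 2 [order #2] market_buy(qty=6): fills=#2x#1:6@96; bids=[-] asks=[#1:4@96]
After op 3 [order #3] limit_sell(price=103, qty=2): fills=none; bids=[-] asks=[#1:4@96 #3:2@103]
After op 4 [order #4] limit_buy(price=101, qty=2): fills=#4x#1:2@96; bids=[-] asks=[#1:2@96 #3:2@103]
After op 5 [order #5] limit_sell(price=97, qty=8): fills=none; bids=[-] asks=[#1:2@96 #5:8@97 #3:2@103]
After op 6 cancel(order #5): fills=none; bids=[-] asks=[#1:2@96 #3:2@103]
After op 7 [order #6] limit_sell(price=99, qty=4): fills=none; bids=[-] asks=[#1:2@96 #6:4@99 #3:2@103]

Answer: bid=- ask=96
bid=- ask=96
bid=- ask=96
bid=- ask=96
bid=- ask=96
bid=- ask=96
bid=- ask=96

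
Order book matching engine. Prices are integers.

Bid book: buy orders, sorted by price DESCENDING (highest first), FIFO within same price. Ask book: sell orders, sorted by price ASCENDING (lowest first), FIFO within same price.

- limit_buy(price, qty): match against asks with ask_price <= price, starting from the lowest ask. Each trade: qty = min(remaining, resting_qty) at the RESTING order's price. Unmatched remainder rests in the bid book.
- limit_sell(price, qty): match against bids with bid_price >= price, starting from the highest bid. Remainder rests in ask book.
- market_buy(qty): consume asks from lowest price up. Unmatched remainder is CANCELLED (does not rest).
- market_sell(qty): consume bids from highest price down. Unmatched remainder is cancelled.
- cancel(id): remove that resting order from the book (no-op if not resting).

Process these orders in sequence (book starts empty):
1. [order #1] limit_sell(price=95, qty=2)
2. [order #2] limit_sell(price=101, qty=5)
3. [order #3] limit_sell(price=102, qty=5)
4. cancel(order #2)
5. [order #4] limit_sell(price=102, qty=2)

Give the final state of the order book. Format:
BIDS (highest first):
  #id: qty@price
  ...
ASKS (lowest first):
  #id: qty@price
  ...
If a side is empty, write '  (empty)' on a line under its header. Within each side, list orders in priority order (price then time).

Answer: BIDS (highest first):
  (empty)
ASKS (lowest first):
  #1: 2@95
  #3: 5@102
  #4: 2@102

Derivation:
After op 1 [order #1] limit_sell(price=95, qty=2): fills=none; bids=[-] asks=[#1:2@95]
After op 2 [order #2] limit_sell(price=101, qty=5): fills=none; bids=[-] asks=[#1:2@95 #2:5@101]
After op 3 [order #3] limit_sell(price=102, qty=5): fills=none; bids=[-] asks=[#1:2@95 #2:5@101 #3:5@102]
After op 4 cancel(order #2): fills=none; bids=[-] asks=[#1:2@95 #3:5@102]
After op 5 [order #4] limit_sell(price=102, qty=2): fills=none; bids=[-] asks=[#1:2@95 #3:5@102 #4:2@102]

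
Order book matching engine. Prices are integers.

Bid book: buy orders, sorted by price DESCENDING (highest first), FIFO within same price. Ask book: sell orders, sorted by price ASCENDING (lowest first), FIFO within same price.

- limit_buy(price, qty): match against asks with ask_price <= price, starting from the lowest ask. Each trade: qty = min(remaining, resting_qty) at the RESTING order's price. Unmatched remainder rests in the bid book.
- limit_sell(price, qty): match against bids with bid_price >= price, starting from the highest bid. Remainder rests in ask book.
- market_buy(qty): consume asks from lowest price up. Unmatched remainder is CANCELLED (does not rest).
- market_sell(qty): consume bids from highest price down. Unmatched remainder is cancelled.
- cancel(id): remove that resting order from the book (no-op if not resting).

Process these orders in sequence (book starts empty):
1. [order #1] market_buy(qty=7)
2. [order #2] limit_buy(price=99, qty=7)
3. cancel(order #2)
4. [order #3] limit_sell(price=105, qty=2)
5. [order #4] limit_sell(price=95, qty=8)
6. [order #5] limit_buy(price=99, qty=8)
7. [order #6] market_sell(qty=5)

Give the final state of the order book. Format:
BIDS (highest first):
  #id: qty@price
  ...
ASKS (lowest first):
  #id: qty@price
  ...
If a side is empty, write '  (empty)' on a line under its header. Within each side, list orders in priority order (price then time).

After op 1 [order #1] market_buy(qty=7): fills=none; bids=[-] asks=[-]
After op 2 [order #2] limit_buy(price=99, qty=7): fills=none; bids=[#2:7@99] asks=[-]
After op 3 cancel(order #2): fills=none; bids=[-] asks=[-]
After op 4 [order #3] limit_sell(price=105, qty=2): fills=none; bids=[-] asks=[#3:2@105]
After op 5 [order #4] limit_sell(price=95, qty=8): fills=none; bids=[-] asks=[#4:8@95 #3:2@105]
After op 6 [order #5] limit_buy(price=99, qty=8): fills=#5x#4:8@95; bids=[-] asks=[#3:2@105]
After op 7 [order #6] market_sell(qty=5): fills=none; bids=[-] asks=[#3:2@105]

Answer: BIDS (highest first):
  (empty)
ASKS (lowest first):
  #3: 2@105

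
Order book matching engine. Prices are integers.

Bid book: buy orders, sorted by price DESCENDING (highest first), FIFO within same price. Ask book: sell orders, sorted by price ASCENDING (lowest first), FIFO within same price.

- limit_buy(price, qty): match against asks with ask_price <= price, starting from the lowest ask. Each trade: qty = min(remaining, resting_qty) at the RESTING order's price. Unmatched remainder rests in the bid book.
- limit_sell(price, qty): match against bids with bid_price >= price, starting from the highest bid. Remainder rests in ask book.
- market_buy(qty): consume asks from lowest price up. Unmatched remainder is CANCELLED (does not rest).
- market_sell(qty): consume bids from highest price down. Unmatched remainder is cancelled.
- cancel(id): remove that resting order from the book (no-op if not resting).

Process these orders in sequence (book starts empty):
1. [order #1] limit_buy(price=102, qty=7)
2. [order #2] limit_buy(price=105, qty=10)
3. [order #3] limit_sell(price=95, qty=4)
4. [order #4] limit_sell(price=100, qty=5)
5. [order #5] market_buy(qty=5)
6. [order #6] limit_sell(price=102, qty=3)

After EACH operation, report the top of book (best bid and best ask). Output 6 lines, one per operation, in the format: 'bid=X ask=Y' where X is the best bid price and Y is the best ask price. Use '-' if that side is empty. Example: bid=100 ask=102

Answer: bid=102 ask=-
bid=105 ask=-
bid=105 ask=-
bid=105 ask=-
bid=105 ask=-
bid=102 ask=-

Derivation:
After op 1 [order #1] limit_buy(price=102, qty=7): fills=none; bids=[#1:7@102] asks=[-]
After op 2 [order #2] limit_buy(price=105, qty=10): fills=none; bids=[#2:10@105 #1:7@102] asks=[-]
After op 3 [order #3] limit_sell(price=95, qty=4): fills=#2x#3:4@105; bids=[#2:6@105 #1:7@102] asks=[-]
After op 4 [order #4] limit_sell(price=100, qty=5): fills=#2x#4:5@105; bids=[#2:1@105 #1:7@102] asks=[-]
After op 5 [order #5] market_buy(qty=5): fills=none; bids=[#2:1@105 #1:7@102] asks=[-]
After op 6 [order #6] limit_sell(price=102, qty=3): fills=#2x#6:1@105 #1x#6:2@102; bids=[#1:5@102] asks=[-]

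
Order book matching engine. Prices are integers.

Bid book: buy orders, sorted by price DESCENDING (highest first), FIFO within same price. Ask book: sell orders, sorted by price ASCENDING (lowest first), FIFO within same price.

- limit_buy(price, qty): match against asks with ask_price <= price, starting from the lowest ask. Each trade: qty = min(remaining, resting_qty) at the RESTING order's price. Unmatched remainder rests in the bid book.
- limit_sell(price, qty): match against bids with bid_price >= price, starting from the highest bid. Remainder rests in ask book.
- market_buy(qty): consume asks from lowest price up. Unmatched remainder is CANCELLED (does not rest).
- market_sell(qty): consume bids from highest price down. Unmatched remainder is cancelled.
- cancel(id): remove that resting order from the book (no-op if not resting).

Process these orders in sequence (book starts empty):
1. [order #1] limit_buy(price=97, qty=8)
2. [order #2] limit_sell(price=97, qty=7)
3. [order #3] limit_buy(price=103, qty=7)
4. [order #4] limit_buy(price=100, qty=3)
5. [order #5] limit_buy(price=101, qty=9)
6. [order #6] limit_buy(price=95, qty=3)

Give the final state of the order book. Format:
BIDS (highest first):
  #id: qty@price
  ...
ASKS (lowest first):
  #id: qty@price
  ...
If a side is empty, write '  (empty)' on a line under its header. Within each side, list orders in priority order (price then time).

After op 1 [order #1] limit_buy(price=97, qty=8): fills=none; bids=[#1:8@97] asks=[-]
After op 2 [order #2] limit_sell(price=97, qty=7): fills=#1x#2:7@97; bids=[#1:1@97] asks=[-]
After op 3 [order #3] limit_buy(price=103, qty=7): fills=none; bids=[#3:7@103 #1:1@97] asks=[-]
After op 4 [order #4] limit_buy(price=100, qty=3): fills=none; bids=[#3:7@103 #4:3@100 #1:1@97] asks=[-]
After op 5 [order #5] limit_buy(price=101, qty=9): fills=none; bids=[#3:7@103 #5:9@101 #4:3@100 #1:1@97] asks=[-]
After op 6 [order #6] limit_buy(price=95, qty=3): fills=none; bids=[#3:7@103 #5:9@101 #4:3@100 #1:1@97 #6:3@95] asks=[-]

Answer: BIDS (highest first):
  #3: 7@103
  #5: 9@101
  #4: 3@100
  #1: 1@97
  #6: 3@95
ASKS (lowest first):
  (empty)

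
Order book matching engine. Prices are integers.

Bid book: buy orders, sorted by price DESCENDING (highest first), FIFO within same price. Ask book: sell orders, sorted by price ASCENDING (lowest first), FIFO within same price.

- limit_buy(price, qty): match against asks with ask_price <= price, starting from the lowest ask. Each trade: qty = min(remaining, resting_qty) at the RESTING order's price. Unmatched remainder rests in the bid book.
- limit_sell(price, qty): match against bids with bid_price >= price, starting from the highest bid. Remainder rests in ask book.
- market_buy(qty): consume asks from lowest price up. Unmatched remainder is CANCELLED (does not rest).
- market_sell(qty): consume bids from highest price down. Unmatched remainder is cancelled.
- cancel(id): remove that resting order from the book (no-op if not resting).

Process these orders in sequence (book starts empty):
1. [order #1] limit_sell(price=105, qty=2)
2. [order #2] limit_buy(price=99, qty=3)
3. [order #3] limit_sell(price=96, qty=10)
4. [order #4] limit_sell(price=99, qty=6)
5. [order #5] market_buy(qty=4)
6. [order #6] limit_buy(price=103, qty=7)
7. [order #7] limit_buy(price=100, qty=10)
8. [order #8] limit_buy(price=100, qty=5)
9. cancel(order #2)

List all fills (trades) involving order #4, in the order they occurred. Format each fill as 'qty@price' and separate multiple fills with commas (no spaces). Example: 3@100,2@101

Answer: 4@99,2@99

Derivation:
After op 1 [order #1] limit_sell(price=105, qty=2): fills=none; bids=[-] asks=[#1:2@105]
After op 2 [order #2] limit_buy(price=99, qty=3): fills=none; bids=[#2:3@99] asks=[#1:2@105]
After op 3 [order #3] limit_sell(price=96, qty=10): fills=#2x#3:3@99; bids=[-] asks=[#3:7@96 #1:2@105]
After op 4 [order #4] limit_sell(price=99, qty=6): fills=none; bids=[-] asks=[#3:7@96 #4:6@99 #1:2@105]
After op 5 [order #5] market_buy(qty=4): fills=#5x#3:4@96; bids=[-] asks=[#3:3@96 #4:6@99 #1:2@105]
After op 6 [order #6] limit_buy(price=103, qty=7): fills=#6x#3:3@96 #6x#4:4@99; bids=[-] asks=[#4:2@99 #1:2@105]
After op 7 [order #7] limit_buy(price=100, qty=10): fills=#7x#4:2@99; bids=[#7:8@100] asks=[#1:2@105]
After op 8 [order #8] limit_buy(price=100, qty=5): fills=none; bids=[#7:8@100 #8:5@100] asks=[#1:2@105]
After op 9 cancel(order #2): fills=none; bids=[#7:8@100 #8:5@100] asks=[#1:2@105]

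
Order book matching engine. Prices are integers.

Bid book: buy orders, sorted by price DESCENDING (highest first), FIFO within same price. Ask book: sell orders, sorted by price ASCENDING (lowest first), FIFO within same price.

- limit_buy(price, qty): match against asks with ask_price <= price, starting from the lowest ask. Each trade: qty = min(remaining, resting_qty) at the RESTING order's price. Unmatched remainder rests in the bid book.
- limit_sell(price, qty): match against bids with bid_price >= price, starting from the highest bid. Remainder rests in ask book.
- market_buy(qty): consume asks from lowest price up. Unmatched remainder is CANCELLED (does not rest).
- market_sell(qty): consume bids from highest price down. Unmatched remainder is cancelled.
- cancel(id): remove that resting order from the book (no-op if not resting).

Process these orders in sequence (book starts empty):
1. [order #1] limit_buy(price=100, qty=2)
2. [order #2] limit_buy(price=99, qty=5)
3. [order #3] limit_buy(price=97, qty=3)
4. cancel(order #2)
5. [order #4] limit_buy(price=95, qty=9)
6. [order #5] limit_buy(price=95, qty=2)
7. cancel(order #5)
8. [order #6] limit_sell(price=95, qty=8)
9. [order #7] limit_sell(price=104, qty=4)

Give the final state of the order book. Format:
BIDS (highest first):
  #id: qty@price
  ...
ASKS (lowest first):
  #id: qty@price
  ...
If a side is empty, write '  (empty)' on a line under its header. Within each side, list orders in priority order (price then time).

After op 1 [order #1] limit_buy(price=100, qty=2): fills=none; bids=[#1:2@100] asks=[-]
After op 2 [order #2] limit_buy(price=99, qty=5): fills=none; bids=[#1:2@100 #2:5@99] asks=[-]
After op 3 [order #3] limit_buy(price=97, qty=3): fills=none; bids=[#1:2@100 #2:5@99 #3:3@97] asks=[-]
After op 4 cancel(order #2): fills=none; bids=[#1:2@100 #3:3@97] asks=[-]
After op 5 [order #4] limit_buy(price=95, qty=9): fills=none; bids=[#1:2@100 #3:3@97 #4:9@95] asks=[-]
After op 6 [order #5] limit_buy(price=95, qty=2): fills=none; bids=[#1:2@100 #3:3@97 #4:9@95 #5:2@95] asks=[-]
After op 7 cancel(order #5): fills=none; bids=[#1:2@100 #3:3@97 #4:9@95] asks=[-]
After op 8 [order #6] limit_sell(price=95, qty=8): fills=#1x#6:2@100 #3x#6:3@97 #4x#6:3@95; bids=[#4:6@95] asks=[-]
After op 9 [order #7] limit_sell(price=104, qty=4): fills=none; bids=[#4:6@95] asks=[#7:4@104]

Answer: BIDS (highest first):
  #4: 6@95
ASKS (lowest first):
  #7: 4@104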